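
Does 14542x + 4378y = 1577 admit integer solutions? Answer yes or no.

gcd(14542, 4378) = 22  (14542 = 3*4378 + 1408, 4378 = 3*1408 + 154, 1408 = 9*154 + 22, 154 = 7*22).
22 does not divide 1577 (remainder 15), so no integer solutions.

no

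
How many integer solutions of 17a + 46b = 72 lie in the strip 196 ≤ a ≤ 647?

10

gcd(46, 17) = 1.
By Bézout, 17·(19) + 46·(-7) = 1.
Particular solution: (34, -11).
General solution: a = 34 + 46t, b = -11 - 17t for integer t.
196 ≤ 34 + 46t ≤ 647 gives t ∈ [4, 13], which is 10 values.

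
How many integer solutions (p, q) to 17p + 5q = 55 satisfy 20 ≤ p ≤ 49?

6

gcd(17, 5) = 1.
By Bézout, 17*(-2) + 5*(7) = 1.
Particular solution: (0, 11).
General solution: p = 0 + 5t, q = 11 - 17t for integer t.
20 ≤ 0 + 5t ≤ 49 gives t ∈ [4, 9], which is 6 values.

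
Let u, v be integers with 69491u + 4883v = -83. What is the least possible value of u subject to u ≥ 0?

1531

gcd(69491, 4883) = 1.
1 divides -83, so solutions exist.
By Bézout, 69491*(1570) + 4883*(-22343) = 1.
Scale by -83/1 = -83: (u₀, v₀) = (-130310, 1854469).
General solution: u = -130310 + 4883t, v = 1854469 - 69491t for integer t.
u ≥ 0: smallest is -130310 mod 4883 = 1531 (at t = 27), with v = -21788.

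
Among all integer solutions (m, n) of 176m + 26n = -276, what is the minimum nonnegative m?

gcd(176, 26):
  176 = 6·26 + 20
  26 = 1·20 + 6
  20 = 3·6 + 2
  6 = 3·2
so gcd(176, 26) = 2.
2 divides -276, so solutions exist.
Back-substitute for Bézout coefficients:
  2 = 20 - 3·6
  ... = 176·(4) + 26·(-27)
Scale by -276/2 = -138: (m₀, n₀) = (-552, 3726).
General solution: m = -552 + 13t, n = 3726 - 88t for integer t.
m ≥ 0: smallest is -552 mod 13 = 7 (at t = 43), with n = -58.

7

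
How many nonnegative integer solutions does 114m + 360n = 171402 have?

25

gcd(360, 114) = 6  (360 = 3×114 + 18, 114 = 6×18 + 6, 18 = 3×6).
Back-substituting, 114×(19) + 360×(-6) = 6.
Scale by 28567: one solution is (542773, -171402). Reduce m mod 60: (13, 472).
General: m = 13 + 60t, n = 472 - 19t.
m ≥ 0 ⇒ t ≥ 0; n ≥ 0 ⇒ t ≤ 24. So t ∈ [0, 24]: 25 solutions.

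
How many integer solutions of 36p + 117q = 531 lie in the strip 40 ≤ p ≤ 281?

gcd(117, 36):
  117 = 3*36 + 9
  36 = 4*9
so gcd(117, 36) = 9.
Back-substitute for Bézout coefficients:
  9 = 117 - 3*36
  ... = 36*(-3) + 117*(1)
Scale by 59: particular solution (-177, 59); reduce p mod 13: (5, 3).
General solution: p = 5 + 13t, q = 3 - 4t for integer t.
40 ≤ 5 + 13t ≤ 281 gives t ∈ [3, 21], which is 19 values.

19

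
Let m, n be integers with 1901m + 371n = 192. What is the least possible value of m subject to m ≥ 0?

230

gcd(1901, 371) = 1  (1901 = 5×371 + 46, 371 = 8×46 + 3, 46 = 15×3 + 1, 3 = 3×1).
1 divides 192, so solutions exist.
Back-substituting, 1901×(121) + 371×(-620) = 1.
Scale by 192/1 = 192: (m₀, n₀) = (23232, -119040).
General solution: m = 23232 + 371t, n = -119040 - 1901t for integer t.
m ≥ 0: smallest is 23232 mod 371 = 230 (at t = -62), with n = -1178.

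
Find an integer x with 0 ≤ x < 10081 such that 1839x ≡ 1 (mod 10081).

gcd(10081, 1839):
  10081 = 5×1839 + 886
  1839 = 2×886 + 67
  886 = 13×67 + 15
  67 = 4×15 + 7
  15 = 2×7 + 1
  7 = 7×1
so gcd(10081, 1839) = 1.
Back-substitute for Bézout coefficients:
  1 = 15 - 2×7
  ... = 1839×(-1354) + 10081×(247)
So 1839×-1354 ≡ 1 (mod 10081), and -1354 mod 10081 = 8727.

8727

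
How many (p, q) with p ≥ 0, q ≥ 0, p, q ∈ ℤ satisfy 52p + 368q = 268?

0

gcd(368, 52) = 4  (368 = 7×52 + 4, 52 = 13×4).
Back-substituting, 52×(-7) + 368×(1) = 4.
Scale by 67: one solution is (-469, 67). Reduce p mod 92: (83, -11).
General: p = 83 + 92t, q = -11 - 13t.
p ≥ 0 ⇒ t ≥ 0; q ≥ 0 ⇒ t ≤ -1. So t ∈ [0, -1]: 0 solutions.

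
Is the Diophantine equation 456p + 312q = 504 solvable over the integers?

yes

gcd(456, 312) = 24  (456 = 1*312 + 144, 312 = 2*144 + 24, 144 = 6*24).
24 divides 504, so integer solutions exist.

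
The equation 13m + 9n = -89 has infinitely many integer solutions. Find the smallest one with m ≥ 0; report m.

7

gcd(13, 9):
  13 = 1·9 + 4
  9 = 2·4 + 1
  4 = 4·1
so gcd(13, 9) = 1.
1 divides -89, so solutions exist.
Back-substitute for Bézout coefficients:
  1 = 9 - 2·4
  ... = 13·(-2) + 9·(3)
Scale by -89/1 = -89: (m₀, n₀) = (178, -267).
General solution: m = 178 + 9t, n = -267 - 13t for integer t.
m ≥ 0: smallest is 178 mod 9 = 7 (at t = -19), with n = -20.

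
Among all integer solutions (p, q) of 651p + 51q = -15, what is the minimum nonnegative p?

gcd(651, 51) = 3  (651 = 12*51 + 39, 51 = 1*39 + 12, 39 = 3*12 + 3, 12 = 4*3).
3 divides -15, so solutions exist.
Back-substituting, 651*(4) + 51*(-51) = 3.
Scale by -15/3 = -5: (p₀, q₀) = (-20, 255).
General solution: p = -20 + 17t, q = 255 - 217t for integer t.
p ≥ 0: smallest is -20 mod 17 = 14 (at t = 2), with q = -179.

14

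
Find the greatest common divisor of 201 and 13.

gcd(201, 13):
  201 = 15·13 + 6
  13 = 2·6 + 1
  6 = 6·1
so gcd(201, 13) = 1.

1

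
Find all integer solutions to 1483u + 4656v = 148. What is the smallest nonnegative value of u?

4204

gcd(4656, 1483) = 1  (4656 = 3*1483 + 207, 1483 = 7*207 + 34, 207 = 6*34 + 3, 34 = 11*3 + 1, 3 = 3*1).
1 divides 148, so solutions exist.
Back-substituting, 1483*(1507) + 4656*(-480) = 1.
Scale by 148/1 = 148: (u₀, v₀) = (223036, -71040).
General solution: u = 223036 + 4656t, v = -71040 - 1483t for integer t.
u ≥ 0: smallest is 223036 mod 4656 = 4204 (at t = -47), with v = -1339.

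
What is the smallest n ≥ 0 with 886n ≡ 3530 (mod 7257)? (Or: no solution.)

gcd(7257, 886):
  7257 = 8·886 + 169
  886 = 5·169 + 41
  169 = 4·41 + 5
  41 = 8·5 + 1
  5 = 5·1
so gcd(7257, 886) = 1.
1 divides 3530, so solutions exist.
Back-substitute for Bézout coefficients:
  1 = 41 - 8·5
  ... = 886·(1417) + 7257·(-173)
So 886·(1417) ≡ 1 (mod 7257); multiply by 3530: n ≡ 5002010 (mod 7257).
Smallest nonnegative: n = 5002010 mod 7257 = 1937.

1937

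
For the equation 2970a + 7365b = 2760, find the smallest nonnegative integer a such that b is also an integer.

gcd(7365, 2970) = 15.
15 divides 2760, so solutions exist.
By Bézout, 2970×(62) + 7365×(-25) = 15.
Scale by 2760/15 = 184: (a₀, b₀) = (11408, -4600).
General solution: a = 11408 + 491t, b = -4600 - 198t for integer t.
a ≥ 0: smallest is 11408 mod 491 = 115 (at t = -23), with b = -46.

115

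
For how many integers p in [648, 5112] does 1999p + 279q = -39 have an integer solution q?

16

gcd(1999, 279) = 1.
By Bézout, 1999*(91) + 279*(-652) = 1.
Particular solution: (78, -559).
General solution: p = 78 + 279t, q = -559 - 1999t for integer t.
648 ≤ 78 + 279t ≤ 5112 gives t ∈ [3, 18], which is 16 values.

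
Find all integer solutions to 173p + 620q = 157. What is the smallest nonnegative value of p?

69

gcd(620, 173) = 1.
1 divides 157, so solutions exist.
By Bézout, 173×(-43) + 620×(12) = 1.
Scale by 157/1 = 157: (p₀, q₀) = (-6751, 1884).
General solution: p = -6751 + 620t, q = 1884 - 173t for integer t.
p ≥ 0: smallest is -6751 mod 620 = 69 (at t = 11), with q = -19.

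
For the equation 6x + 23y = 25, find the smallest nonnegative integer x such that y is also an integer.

gcd(23, 6):
  23 = 3*6 + 5
  6 = 1*5 + 1
  5 = 5*1
so gcd(23, 6) = 1.
1 divides 25, so solutions exist.
Back-substitute for Bézout coefficients:
  1 = 6 - 1*5
  ... = 6*(4) + 23*(-1)
Scale by 25/1 = 25: (x₀, y₀) = (100, -25).
General solution: x = 100 + 23t, y = -25 - 6t for integer t.
x ≥ 0: smallest is 100 mod 23 = 8 (at t = -4), with y = -1.

8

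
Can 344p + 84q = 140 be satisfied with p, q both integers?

gcd(344, 84):
  344 = 4*84 + 8
  84 = 10*8 + 4
  8 = 2*4
so gcd(344, 84) = 4.
4 divides 140, so integer solutions exist.

yes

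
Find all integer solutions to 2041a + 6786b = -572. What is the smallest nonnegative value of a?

412

gcd(6786, 2041):
  6786 = 3×2041 + 663
  2041 = 3×663 + 52
  663 = 12×52 + 39
  52 = 1×39 + 13
  39 = 3×13
so gcd(6786, 2041) = 13.
13 divides -572, so solutions exist.
Back-substitute for Bézout coefficients:
  13 = 52 - 1×39
  ... = 2041×(133) + 6786×(-40)
Scale by -572/13 = -44: (a₀, b₀) = (-5852, 1760).
General solution: a = -5852 + 522t, b = 1760 - 157t for integer t.
a ≥ 0: smallest is -5852 mod 522 = 412 (at t = 12), with b = -124.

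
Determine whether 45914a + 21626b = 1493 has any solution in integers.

no

gcd(45914, 21626) = 22  (45914 = 2×21626 + 2662, 21626 = 8×2662 + 330, 2662 = 8×330 + 22, 330 = 15×22).
22 does not divide 1493 (remainder 19), so no integer solutions.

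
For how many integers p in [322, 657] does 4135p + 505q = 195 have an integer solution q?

3

gcd(4135, 505):
  4135 = 8*505 + 95
  505 = 5*95 + 30
  95 = 3*30 + 5
  30 = 6*5
so gcd(4135, 505) = 5.
Back-substitute for Bézout coefficients:
  5 = 95 - 3*30
  ... = 4135*(16) + 505*(-131)
Scale by 39: particular solution (624, -5109); reduce p mod 101: (18, -147).
General solution: p = 18 + 101t, q = -147 - 827t for integer t.
322 ≤ 18 + 101t ≤ 657 gives t ∈ [4, 6], which is 3 values.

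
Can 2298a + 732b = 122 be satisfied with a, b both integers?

no

gcd(2298, 732):
  2298 = 3*732 + 102
  732 = 7*102 + 18
  102 = 5*18 + 12
  18 = 1*12 + 6
  12 = 2*6
so gcd(2298, 732) = 6.
6 does not divide 122 (remainder 2), so no integer solutions.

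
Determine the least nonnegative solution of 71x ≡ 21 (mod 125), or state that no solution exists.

76

gcd(125, 71) = 1.
1 divides 21, so solutions exist.
By Bézout, 71×(-44) + 125×(25) = 1.
So 71×(-44) ≡ 1 (mod 125); multiply by 21: x ≡ -924 (mod 125).
Smallest nonnegative: x = -924 mod 125 = 76.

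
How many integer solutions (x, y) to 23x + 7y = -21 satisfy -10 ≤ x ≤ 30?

gcd(23, 7) = 1.
By Bézout, 23×(-3) + 7×(10) = 1.
Particular solution: (0, -3).
General solution: x = 0 + 7t, y = -3 - 23t for integer t.
-10 ≤ 0 + 7t ≤ 30 gives t ∈ [-1, 4], which is 6 values.

6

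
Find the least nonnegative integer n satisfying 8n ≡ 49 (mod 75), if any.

gcd(75, 8) = 1  (75 = 9·8 + 3, 8 = 2·3 + 2, 3 = 1·2 + 1, 2 = 2·1).
1 divides 49, so solutions exist.
Back-substituting, 8·(-28) + 75·(3) = 1.
So 8·(-28) ≡ 1 (mod 75); multiply by 49: n ≡ -1372 (mod 75).
Smallest nonnegative: n = -1372 mod 75 = 53.

53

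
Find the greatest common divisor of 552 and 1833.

gcd(1833, 552):
  1833 = 3×552 + 177
  552 = 3×177 + 21
  177 = 8×21 + 9
  21 = 2×9 + 3
  9 = 3×3
so gcd(1833, 552) = 3.

3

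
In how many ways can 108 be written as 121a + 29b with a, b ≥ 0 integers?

0

gcd(121, 29) = 1.
By Bézout, 121×(6) + 29×(-25) = 1.
One solution: (10, -38).
General: a = 10 + 29t, b = -38 - 121t.
a ≥ 0 ⇒ t ≥ 0; b ≥ 0 ⇒ t ≤ -1. So t ∈ [0, -1]: 0 solutions.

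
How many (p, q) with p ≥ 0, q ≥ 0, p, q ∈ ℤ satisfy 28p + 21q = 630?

8

gcd(28, 21):
  28 = 1·21 + 7
  21 = 3·7
so gcd(28, 21) = 7.
Back-substitute for Bézout coefficients:
  7 = 28 - 1·21
  ... = 28·(1) + 21·(-1)
Scale by 90: one solution is (90, -90). Reduce p mod 3: (0, 30).
General: p = 0 + 3t, q = 30 - 4t.
p ≥ 0 ⇒ t ≥ 0; q ≥ 0 ⇒ t ≤ 7. So t ∈ [0, 7]: 8 solutions.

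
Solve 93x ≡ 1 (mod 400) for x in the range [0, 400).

gcd(400, 93):
  400 = 4*93 + 28
  93 = 3*28 + 9
  28 = 3*9 + 1
  9 = 9*1
so gcd(400, 93) = 1.
Back-substitute for Bézout coefficients:
  1 = 28 - 3*9
  ... = 93*(-43) + 400*(10)
So 93*-43 ≡ 1 (mod 400), and -43 mod 400 = 357.

357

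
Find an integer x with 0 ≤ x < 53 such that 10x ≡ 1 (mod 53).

gcd(53, 10):
  53 = 5×10 + 3
  10 = 3×3 + 1
  3 = 3×1
so gcd(53, 10) = 1.
Back-substitute for Bézout coefficients:
  1 = 10 - 3×3
  ... = 10×(16) + 53×(-3)
So 10×16 ≡ 1 (mod 53), and 16 mod 53 = 16.

16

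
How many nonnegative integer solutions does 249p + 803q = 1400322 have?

7

gcd(803, 249) = 1.
By Bézout, 249×(129) + 803×(-40) = 1.
One solution: (264, 1662).
General: p = 264 + 803t, q = 1662 - 249t.
p ≥ 0 ⇒ t ≥ 0; q ≥ 0 ⇒ t ≤ 6. So t ∈ [0, 6]: 7 solutions.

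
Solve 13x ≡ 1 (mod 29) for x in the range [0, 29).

gcd(29, 13) = 1.
By Bézout, 13*(9) + 29*(-4) = 1.
So 13*9 ≡ 1 (mod 29), and 9 mod 29 = 9.

9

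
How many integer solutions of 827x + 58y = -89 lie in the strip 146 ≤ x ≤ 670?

gcd(827, 58) = 1.
By Bézout, 827*(-27) + 58*(385) = 1.
Particular solution: (25, -358).
General solution: x = 25 + 58t, y = -358 - 827t for integer t.
146 ≤ 25 + 58t ≤ 670 gives t ∈ [3, 11], which is 9 values.

9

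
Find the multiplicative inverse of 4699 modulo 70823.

gcd(70823, 4699) = 1  (70823 = 15*4699 + 338, 4699 = 13*338 + 305, 338 = 1*305 + 33, 305 = 9*33 + 8, 33 = 4*8 + 1, 8 = 8*1).
Back-substituting, 4699*(-8591) + 70823*(570) = 1.
So 4699*-8591 ≡ 1 (mod 70823), and -8591 mod 70823 = 62232.

62232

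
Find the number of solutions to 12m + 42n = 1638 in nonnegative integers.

gcd(42, 12):
  42 = 3·12 + 6
  12 = 2·6
so gcd(42, 12) = 6.
Back-substitute for Bézout coefficients:
  6 = 42 - 3·12
  ... = 12·(-3) + 42·(1)
Scale by 273: one solution is (-819, 273). Reduce m mod 7: (0, 39).
General: m = 0 + 7t, n = 39 - 2t.
m ≥ 0 ⇒ t ≥ 0; n ≥ 0 ⇒ t ≤ 19. So t ∈ [0, 19]: 20 solutions.

20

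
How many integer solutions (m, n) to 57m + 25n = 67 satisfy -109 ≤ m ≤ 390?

gcd(57, 25) = 1.
By Bézout, 57*(-7) + 25*(16) = 1.
Particular solution: (6, -11).
General solution: m = 6 + 25t, n = -11 - 57t for integer t.
-109 ≤ 6 + 25t ≤ 390 gives t ∈ [-4, 15], which is 20 values.

20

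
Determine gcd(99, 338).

gcd(338, 99):
  338 = 3·99 + 41
  99 = 2·41 + 17
  41 = 2·17 + 7
  17 = 2·7 + 3
  7 = 2·3 + 1
  3 = 3·1
so gcd(338, 99) = 1.

1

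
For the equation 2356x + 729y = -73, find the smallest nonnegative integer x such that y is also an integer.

707

gcd(2356, 729):
  2356 = 3*729 + 169
  729 = 4*169 + 53
  169 = 3*53 + 10
  53 = 5*10 + 3
  10 = 3*3 + 1
  3 = 3*1
so gcd(2356, 729) = 1.
1 divides -73, so solutions exist.
Back-substitute for Bézout coefficients:
  1 = 10 - 3*3
  ... = 2356*(220) + 729*(-711)
Scale by -73/1 = -73: (x₀, y₀) = (-16060, 51903).
General solution: x = -16060 + 729t, y = 51903 - 2356t for integer t.
x ≥ 0: smallest is -16060 mod 729 = 707 (at t = 23), with y = -2285.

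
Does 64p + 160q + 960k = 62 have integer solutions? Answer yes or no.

no

gcd(160, 64):
  160 = 2·64 + 32
  64 = 2·32
so gcd(160, 64) = 32.
gcd(32, 960) = 32.
32 does not divide 62 (remainder 30), so no integer solutions.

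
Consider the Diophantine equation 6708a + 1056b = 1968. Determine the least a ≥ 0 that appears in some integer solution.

28

gcd(6708, 1056) = 12.
12 divides 1968, so solutions exist.
By Bézout, 6708*(-17) + 1056*(108) = 12.
Scale by 1968/12 = 164: (a₀, b₀) = (-2788, 17712).
General solution: a = -2788 + 88t, b = 17712 - 559t for integer t.
a ≥ 0: smallest is -2788 mod 88 = 28 (at t = 32), with b = -176.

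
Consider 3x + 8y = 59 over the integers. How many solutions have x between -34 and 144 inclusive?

22

gcd(8, 3) = 1.
By Bézout, 3·(3) + 8·(-1) = 1.
Particular solution: (1, 7).
General solution: x = 1 + 8t, y = 7 - 3t for integer t.
-34 ≤ 1 + 8t ≤ 144 gives t ∈ [-4, 17], which is 22 values.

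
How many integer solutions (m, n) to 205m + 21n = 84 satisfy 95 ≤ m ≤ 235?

gcd(205, 21) = 1  (205 = 9·21 + 16, 21 = 1·16 + 5, 16 = 3·5 + 1, 5 = 5·1).
Back-substituting, 205·(4) + 21·(-39) = 1.
Scale by 84: particular solution (336, -3276); reduce m mod 21: (0, 4).
General solution: m = 0 + 21t, n = 4 - 205t for integer t.
95 ≤ 0 + 21t ≤ 235 gives t ∈ [5, 11], which is 7 values.

7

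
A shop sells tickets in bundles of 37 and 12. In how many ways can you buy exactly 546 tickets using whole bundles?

1

Need nonnegative integers with 37j + 12k = 546.
gcd(37, 12) = 1, and 37·(1) + 12·(-3) = 1.
So (j₀, k₀) = (546, -1638); general j = 546 + 12t, k = -1638 - 37t.
j ≥ 0 ⇒ t ≥ -45; k ≥ 0 ⇒ t ≤ -45. That's 1 value of t.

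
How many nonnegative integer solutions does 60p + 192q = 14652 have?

16

gcd(192, 60) = 12.
By Bézout, 60×(-3) + 192×(1) = 12.
One solution: (1, 76).
General: p = 1 + 16t, q = 76 - 5t.
p ≥ 0 ⇒ t ≥ 0; q ≥ 0 ⇒ t ≤ 15. So t ∈ [0, 15]: 16 solutions.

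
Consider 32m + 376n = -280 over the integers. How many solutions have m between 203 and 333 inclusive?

3

gcd(376, 32) = 8.
By Bézout, 32*(12) + 376*(-1) = 8.
Particular solution: (3, -1).
General solution: m = 3 + 47t, n = -1 - 4t for integer t.
203 ≤ 3 + 47t ≤ 333 gives t ∈ [5, 7], which is 3 values.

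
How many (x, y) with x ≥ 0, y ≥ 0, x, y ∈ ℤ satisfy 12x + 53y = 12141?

gcd(53, 12) = 1.
By Bézout, 12·(-22) + 53·(5) = 1.
One solution: (18, 225).
General: x = 18 + 53t, y = 225 - 12t.
x ≥ 0 ⇒ t ≥ 0; y ≥ 0 ⇒ t ≤ 18. So t ∈ [0, 18]: 19 solutions.

19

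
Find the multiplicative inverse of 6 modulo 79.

66

gcd(79, 6) = 1.
By Bézout, 6·(-13) + 79·(1) = 1.
So 6·-13 ≡ 1 (mod 79), and -13 mod 79 = 66.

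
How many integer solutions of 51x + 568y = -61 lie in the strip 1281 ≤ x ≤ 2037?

2

gcd(568, 51):
  568 = 11×51 + 7
  51 = 7×7 + 2
  7 = 3×2 + 1
  2 = 2×1
so gcd(568, 51) = 1.
Back-substitute for Bézout coefficients:
  1 = 7 - 3×2
  ... = 51×(-245) + 568×(22)
Scale by -61: particular solution (14945, -1342); reduce x mod 568: (177, -16).
General solution: x = 177 + 568t, y = -16 - 51t for integer t.
1281 ≤ 177 + 568t ≤ 2037 gives t ∈ [2, 3], which is 2 values.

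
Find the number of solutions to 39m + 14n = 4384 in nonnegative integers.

gcd(39, 14):
  39 = 2×14 + 11
  14 = 1×11 + 3
  11 = 3×3 + 2
  3 = 1×2 + 1
  2 = 2×1
so gcd(39, 14) = 1.
Back-substitute for Bézout coefficients:
  1 = 3 - 1×2
  ... = 39×(-5) + 14×(14)
Scale by 4384: one solution is (-21920, 61376). Reduce m mod 14: (4, 302).
General: m = 4 + 14t, n = 302 - 39t.
m ≥ 0 ⇒ t ≥ 0; n ≥ 0 ⇒ t ≤ 7. So t ∈ [0, 7]: 8 solutions.

8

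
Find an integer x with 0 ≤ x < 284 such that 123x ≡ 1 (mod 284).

gcd(284, 123) = 1.
By Bézout, 123×(127) + 284×(-55) = 1.
So 123×127 ≡ 1 (mod 284), and 127 mod 284 = 127.

127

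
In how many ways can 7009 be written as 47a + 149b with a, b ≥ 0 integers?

gcd(149, 47):
  149 = 3*47 + 8
  47 = 5*8 + 7
  8 = 1*7 + 1
  7 = 7*1
so gcd(149, 47) = 1.
Back-substitute for Bézout coefficients:
  1 = 8 - 1*7
  ... = 47*(-19) + 149*(6)
Scale by 7009: one solution is (-133171, 42054). Reduce a mod 149: (35, 36).
General: a = 35 + 149t, b = 36 - 47t.
a ≥ 0 ⇒ t ≥ 0; b ≥ 0 ⇒ t ≤ 0. So t ∈ [0, 0]: 1 solution.

1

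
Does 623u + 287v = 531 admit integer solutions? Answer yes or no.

no

gcd(623, 287):
  623 = 2*287 + 49
  287 = 5*49 + 42
  49 = 1*42 + 7
  42 = 6*7
so gcd(623, 287) = 7.
7 does not divide 531 (remainder 6), so no integer solutions.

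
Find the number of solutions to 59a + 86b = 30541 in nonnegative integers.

6

gcd(86, 59) = 1  (86 = 1·59 + 27, 59 = 2·27 + 5, 27 = 5·5 + 2, 5 = 2·2 + 1, 2 = 2·1).
Back-substituting, 59·(35) + 86·(-24) = 1.
Scale by 30541: one solution is (1068935, -732984). Reduce a mod 86: (41, 327).
General: a = 41 + 86t, b = 327 - 59t.
a ≥ 0 ⇒ t ≥ 0; b ≥ 0 ⇒ t ≤ 5. So t ∈ [0, 5]: 6 solutions.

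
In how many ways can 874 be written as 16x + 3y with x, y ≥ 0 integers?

gcd(16, 3) = 1  (16 = 5·3 + 1, 3 = 3·1).
Back-substituting, 16·(1) + 3·(-5) = 1.
Scale by 874: one solution is (874, -4370). Reduce x mod 3: (1, 286).
General: x = 1 + 3t, y = 286 - 16t.
x ≥ 0 ⇒ t ≥ 0; y ≥ 0 ⇒ t ≤ 17. So t ∈ [0, 17]: 18 solutions.

18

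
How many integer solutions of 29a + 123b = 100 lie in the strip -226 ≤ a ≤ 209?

3

gcd(123, 29) = 1.
By Bézout, 29×(17) + 123×(-4) = 1.
Particular solution: (101, -23).
General solution: a = 101 + 123t, b = -23 - 29t for integer t.
-226 ≤ 101 + 123t ≤ 209 gives t ∈ [-2, 0], which is 3 values.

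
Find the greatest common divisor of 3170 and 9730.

gcd(9730, 3170):
  9730 = 3·3170 + 220
  3170 = 14·220 + 90
  220 = 2·90 + 40
  90 = 2·40 + 10
  40 = 4·10
so gcd(9730, 3170) = 10.

10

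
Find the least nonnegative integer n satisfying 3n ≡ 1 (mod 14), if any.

gcd(14, 3) = 1.
1 divides 1, so solutions exist.
By Bézout, 3·(5) + 14·(-1) = 1.
So 3·(5) ≡ 1 (mod 14); multiply by 1: n ≡ 5 (mod 14).
Smallest nonnegative: n = 5 mod 14 = 5.

5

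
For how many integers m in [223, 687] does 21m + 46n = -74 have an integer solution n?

gcd(46, 21) = 1.
By Bézout, 21·(11) + 46·(-5) = 1.
Particular solution: (14, -8).
General solution: m = 14 + 46t, n = -8 - 21t for integer t.
223 ≤ 14 + 46t ≤ 687 gives t ∈ [5, 14], which is 10 values.

10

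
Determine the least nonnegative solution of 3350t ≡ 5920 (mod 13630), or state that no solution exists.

gcd(13630, 3350):
  13630 = 4·3350 + 230
  3350 = 14·230 + 130
  230 = 1·130 + 100
  130 = 1·100 + 30
  100 = 3·30 + 10
  30 = 3·10
so gcd(13630, 3350) = 10.
10 divides 5920, so solutions exist.
Back-substitute for Bézout coefficients:
  10 = 100 - 3·30
  ... = 3350·(-415) + 13630·(102)
So 3350·(-415) ≡ 10 (mod 13630); multiply by 592: t ≡ -245680 (mod 1363).
Smallest nonnegative: t = -245680 mod 1363 = 1023.

1023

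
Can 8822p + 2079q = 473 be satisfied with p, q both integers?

gcd(8822, 2079) = 11  (8822 = 4×2079 + 506, 2079 = 4×506 + 55, 506 = 9×55 + 11, 55 = 5×11).
11 divides 473, so integer solutions exist.

yes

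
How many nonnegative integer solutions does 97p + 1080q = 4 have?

0

gcd(1080, 97):
  1080 = 11×97 + 13
  97 = 7×13 + 6
  13 = 2×6 + 1
  6 = 6×1
so gcd(1080, 97) = 1.
Back-substitute for Bézout coefficients:
  1 = 13 - 2×6
  ... = 97×(-167) + 1080×(15)
Scale by 4: one solution is (-668, 60). Reduce p mod 1080: (412, -37).
General: p = 412 + 1080t, q = -37 - 97t.
p ≥ 0 ⇒ t ≥ 0; q ≥ 0 ⇒ t ≤ -1. So t ∈ [0, -1]: 0 solutions.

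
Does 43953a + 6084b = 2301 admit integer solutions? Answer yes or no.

yes

gcd(43953, 6084) = 39  (43953 = 7×6084 + 1365, 6084 = 4×1365 + 624, 1365 = 2×624 + 117, 624 = 5×117 + 39, 117 = 3×39).
39 divides 2301, so integer solutions exist.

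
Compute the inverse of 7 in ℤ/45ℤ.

13

gcd(45, 7) = 1  (45 = 6×7 + 3, 7 = 2×3 + 1, 3 = 3×1).
Back-substituting, 7×(13) + 45×(-2) = 1.
So 7×13 ≡ 1 (mod 45), and 13 mod 45 = 13.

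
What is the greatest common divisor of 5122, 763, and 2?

1

gcd(5122, 763) = 1.
gcd(1, 2) = 1.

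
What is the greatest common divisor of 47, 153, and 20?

gcd(153, 47) = 1.
gcd(1, 20) = 1.

1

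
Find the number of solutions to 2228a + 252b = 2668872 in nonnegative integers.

19

gcd(2228, 252) = 4.
By Bézout, 2228*(-19) + 252*(168) = 4.
One solution: (33, 10299).
General: a = 33 + 63t, b = 10299 - 557t.
a ≥ 0 ⇒ t ≥ 0; b ≥ 0 ⇒ t ≤ 18. So t ∈ [0, 18]: 19 solutions.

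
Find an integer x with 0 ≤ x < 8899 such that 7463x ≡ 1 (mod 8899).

8050

gcd(8899, 7463):
  8899 = 1×7463 + 1436
  7463 = 5×1436 + 283
  1436 = 5×283 + 21
  283 = 13×21 + 10
  21 = 2×10 + 1
  10 = 10×1
so gcd(8899, 7463) = 1.
Back-substitute for Bézout coefficients:
  1 = 21 - 2×10
  ... = 7463×(-849) + 8899×(712)
So 7463×-849 ≡ 1 (mod 8899), and -849 mod 8899 = 8050.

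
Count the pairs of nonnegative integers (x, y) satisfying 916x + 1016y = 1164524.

gcd(1016, 916):
  1016 = 1×916 + 100
  916 = 9×100 + 16
  100 = 6×16 + 4
  16 = 4×4
so gcd(1016, 916) = 4.
Back-substitute for Bézout coefficients:
  4 = 100 - 6×16
  ... = 916×(-61) + 1016×(55)
Scale by 291131: one solution is (-17758991, 16012205). Reduce x mod 254: (181, 983).
General: x = 181 + 254t, y = 983 - 229t.
x ≥ 0 ⇒ t ≥ 0; y ≥ 0 ⇒ t ≤ 4. So t ∈ [0, 4]: 5 solutions.

5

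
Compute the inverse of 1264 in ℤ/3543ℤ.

gcd(3543, 1264) = 1  (3543 = 2*1264 + 1015, 1264 = 1*1015 + 249, 1015 = 4*249 + 19, 249 = 13*19 + 2, 19 = 9*2 + 1, 2 = 2*1).
Back-substituting, 1264*(-1679) + 3543*(599) = 1.
So 1264*-1679 ≡ 1 (mod 3543), and -1679 mod 3543 = 1864.

1864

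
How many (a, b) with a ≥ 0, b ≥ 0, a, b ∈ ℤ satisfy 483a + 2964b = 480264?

gcd(2964, 483) = 3  (2964 = 6*483 + 66, 483 = 7*66 + 21, 66 = 3*21 + 3, 21 = 7*3).
Back-substituting, 483*(-135) + 2964*(22) = 3.
Scale by 160088: one solution is (-21611880, 3521936). Reduce a mod 988: (620, 61).
General: a = 620 + 988t, b = 61 - 161t.
a ≥ 0 ⇒ t ≥ 0; b ≥ 0 ⇒ t ≤ 0. So t ∈ [0, 0]: 1 solution.

1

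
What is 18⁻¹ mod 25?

gcd(25, 18) = 1  (25 = 1·18 + 7, 18 = 2·7 + 4, 7 = 1·4 + 3, 4 = 1·3 + 1, 3 = 3·1).
Back-substituting, 18·(7) + 25·(-5) = 1.
So 18·7 ≡ 1 (mod 25), and 7 mod 25 = 7.

7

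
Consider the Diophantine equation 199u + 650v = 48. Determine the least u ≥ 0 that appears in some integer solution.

402

gcd(650, 199) = 1  (650 = 3×199 + 53, 199 = 3×53 + 40, 53 = 1×40 + 13, 40 = 3×13 + 1, 13 = 13×1).
1 divides 48, so solutions exist.
Back-substituting, 199×(49) + 650×(-15) = 1.
Scale by 48/1 = 48: (u₀, v₀) = (2352, -720).
General solution: u = 2352 + 650t, v = -720 - 199t for integer t.
u ≥ 0: smallest is 2352 mod 650 = 402 (at t = -3), with v = -123.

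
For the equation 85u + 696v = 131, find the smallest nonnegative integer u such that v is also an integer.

gcd(696, 85):
  696 = 8*85 + 16
  85 = 5*16 + 5
  16 = 3*5 + 1
  5 = 5*1
so gcd(696, 85) = 1.
1 divides 131, so solutions exist.
Back-substitute for Bézout coefficients:
  1 = 16 - 3*5
  ... = 85*(-131) + 696*(16)
Scale by 131/1 = 131: (u₀, v₀) = (-17161, 2096).
General solution: u = -17161 + 696t, v = 2096 - 85t for integer t.
u ≥ 0: smallest is -17161 mod 696 = 239 (at t = 25), with v = -29.

239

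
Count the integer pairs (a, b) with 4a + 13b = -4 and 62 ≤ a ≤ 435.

29

gcd(13, 4):
  13 = 3×4 + 1
  4 = 4×1
so gcd(13, 4) = 1.
Back-substitute for Bézout coefficients:
  1 = 13 - 3×4
  ... = 4×(-3) + 13×(1)
Scale by -4: particular solution (12, -4); reduce a mod 13: (12, -4).
General solution: a = 12 + 13t, b = -4 - 4t for integer t.
62 ≤ 12 + 13t ≤ 435 gives t ∈ [4, 32], which is 29 values.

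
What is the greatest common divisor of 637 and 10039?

1

gcd(10039, 637):
  10039 = 15·637 + 484
  637 = 1·484 + 153
  484 = 3·153 + 25
  153 = 6·25 + 3
  25 = 8·3 + 1
  3 = 3·1
so gcd(10039, 637) = 1.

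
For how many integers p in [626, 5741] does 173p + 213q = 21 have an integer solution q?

24

gcd(213, 173) = 1.
By Bézout, 173*(-16) + 213*(13) = 1.
Particular solution: (90, -73).
General solution: p = 90 + 213t, q = -73 - 173t for integer t.
626 ≤ 90 + 213t ≤ 5741 gives t ∈ [3, 26], which is 24 values.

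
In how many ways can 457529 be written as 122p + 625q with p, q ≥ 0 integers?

6

gcd(625, 122) = 1.
By Bézout, 122·(-292) + 625·(57) = 1.
One solution: (282, 677).
General: p = 282 + 625t, q = 677 - 122t.
p ≥ 0 ⇒ t ≥ 0; q ≥ 0 ⇒ t ≤ 5. So t ∈ [0, 5]: 6 solutions.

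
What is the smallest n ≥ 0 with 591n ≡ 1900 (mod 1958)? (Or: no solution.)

gcd(1958, 591):
  1958 = 3*591 + 185
  591 = 3*185 + 36
  185 = 5*36 + 5
  36 = 7*5 + 1
  5 = 5*1
so gcd(1958, 591) = 1.
1 divides 1900, so solutions exist.
Back-substitute for Bézout coefficients:
  1 = 36 - 7*5
  ... = 591*(381) + 1958*(-115)
So 591*(381) ≡ 1 (mod 1958); multiply by 1900: n ≡ 723900 (mod 1958).
Smallest nonnegative: n = 723900 mod 1958 = 1398.

1398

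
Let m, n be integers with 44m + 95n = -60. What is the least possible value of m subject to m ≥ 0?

gcd(95, 44) = 1  (95 = 2*44 + 7, 44 = 6*7 + 2, 7 = 3*2 + 1, 2 = 2*1).
1 divides -60, so solutions exist.
Back-substituting, 44*(-41) + 95*(19) = 1.
Scale by -60/1 = -60: (m₀, n₀) = (2460, -1140).
General solution: m = 2460 + 95t, n = -1140 - 44t for integer t.
m ≥ 0: smallest is 2460 mod 95 = 85 (at t = -25), with n = -40.

85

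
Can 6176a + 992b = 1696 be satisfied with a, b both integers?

gcd(6176, 992):
  6176 = 6*992 + 224
  992 = 4*224 + 96
  224 = 2*96 + 32
  96 = 3*32
so gcd(6176, 992) = 32.
32 divides 1696, so integer solutions exist.

yes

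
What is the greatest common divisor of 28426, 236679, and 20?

1

gcd(236679, 28426) = 1  (236679 = 8*28426 + 9271, 28426 = 3*9271 + 613, 9271 = 15*613 + 76, 613 = 8*76 + 5, 76 = 15*5 + 1, 5 = 5*1).
gcd(1, 20) = 1.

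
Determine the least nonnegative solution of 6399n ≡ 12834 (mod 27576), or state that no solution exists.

gcd(27576, 6399):
  27576 = 4×6399 + 1980
  6399 = 3×1980 + 459
  1980 = 4×459 + 144
  459 = 3×144 + 27
  144 = 5×27 + 9
  27 = 3×9
so gcd(27576, 6399) = 9.
9 divides 12834, so solutions exist.
Back-substitute for Bézout coefficients:
  9 = 144 - 5×27
  ... = 6399×(-961) + 27576×(223)
So 6399×(-961) ≡ 9 (mod 27576); multiply by 1426: n ≡ -1370386 (mod 3064).
Smallest nonnegative: n = -1370386 mod 3064 = 2286.

2286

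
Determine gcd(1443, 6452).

gcd(6452, 1443) = 1  (6452 = 4·1443 + 680, 1443 = 2·680 + 83, 680 = 8·83 + 16, 83 = 5·16 + 3, 16 = 5·3 + 1, 3 = 3·1).

1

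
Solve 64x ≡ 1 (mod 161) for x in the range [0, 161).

78

gcd(161, 64) = 1.
By Bézout, 64×(78) + 161×(-31) = 1.
So 64×78 ≡ 1 (mod 161), and 78 mod 161 = 78.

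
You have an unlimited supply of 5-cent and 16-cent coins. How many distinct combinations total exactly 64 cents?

1

Need nonnegative integers with 5j + 16k = 64.
gcd(5, 16) = 1, and 5·(-3) + 16·(1) = 1.
So (j₀, k₀) = (-192, 64); general j = -192 + 16t, k = 64 - 5t.
j ≥ 0 ⇒ t ≥ 12; k ≥ 0 ⇒ t ≤ 12. That's 1 value of t.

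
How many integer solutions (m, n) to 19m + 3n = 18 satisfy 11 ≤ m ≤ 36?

gcd(19, 3) = 1  (19 = 6·3 + 1, 3 = 3·1).
Back-substituting, 19·(1) + 3·(-6) = 1.
Scale by 18: particular solution (18, -108); reduce m mod 3: (0, 6).
General solution: m = 0 + 3t, n = 6 - 19t for integer t.
11 ≤ 0 + 3t ≤ 36 gives t ∈ [4, 12], which is 9 values.

9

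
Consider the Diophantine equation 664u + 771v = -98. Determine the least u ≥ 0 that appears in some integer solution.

gcd(771, 664) = 1  (771 = 1×664 + 107, 664 = 6×107 + 22, 107 = 4×22 + 19, 22 = 1×19 + 3, 19 = 6×3 + 1, 3 = 3×1).
1 divides -98, so solutions exist.
Back-substituting, 664×(-245) + 771×(211) = 1.
Scale by -98/1 = -98: (u₀, v₀) = (24010, -20678).
General solution: u = 24010 + 771t, v = -20678 - 664t for integer t.
u ≥ 0: smallest is 24010 mod 771 = 109 (at t = -31), with v = -94.

109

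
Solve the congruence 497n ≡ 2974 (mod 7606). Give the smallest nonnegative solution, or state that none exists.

gcd(7606, 497) = 1.
1 divides 2974, so solutions exist.
By Bézout, 497*(-1209) + 7606*(79) = 1.
So 497*(-1209) ≡ 1 (mod 7606); multiply by 2974: n ≡ -3595566 (mod 7606).
Smallest nonnegative: n = -3595566 mod 7606 = 2072.

2072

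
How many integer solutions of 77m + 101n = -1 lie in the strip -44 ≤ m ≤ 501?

6

gcd(101, 77) = 1.
By Bézout, 77×(21) + 101×(-16) = 1.
Particular solution: (80, -61).
General solution: m = 80 + 101t, n = -61 - 77t for integer t.
-44 ≤ 80 + 101t ≤ 501 gives t ∈ [-1, 4], which is 6 values.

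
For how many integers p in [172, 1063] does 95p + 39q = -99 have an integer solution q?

23

gcd(95, 39) = 1  (95 = 2·39 + 17, 39 = 2·17 + 5, 17 = 3·5 + 2, 5 = 2·2 + 1, 2 = 2·1).
Back-substituting, 95·(-16) + 39·(39) = 1.
Scale by -99: particular solution (1584, -3861); reduce p mod 39: (24, -61).
General solution: p = 24 + 39t, q = -61 - 95t for integer t.
172 ≤ 24 + 39t ≤ 1063 gives t ∈ [4, 26], which is 23 values.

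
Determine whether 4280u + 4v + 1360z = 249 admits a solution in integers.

gcd(4280, 4) = 4.
gcd(4, 1360) = 4.
4 does not divide 249 (remainder 1), so no integer solutions.

no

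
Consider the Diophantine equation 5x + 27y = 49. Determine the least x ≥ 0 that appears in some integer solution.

26

gcd(27, 5) = 1.
1 divides 49, so solutions exist.
By Bézout, 5*(11) + 27*(-2) = 1.
Scale by 49/1 = 49: (x₀, y₀) = (539, -98).
General solution: x = 539 + 27t, y = -98 - 5t for integer t.
x ≥ 0: smallest is 539 mod 27 = 26 (at t = -19), with y = -3.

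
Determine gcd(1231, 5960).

gcd(5960, 1231):
  5960 = 4*1231 + 1036
  1231 = 1*1036 + 195
  1036 = 5*195 + 61
  195 = 3*61 + 12
  61 = 5*12 + 1
  12 = 12*1
so gcd(5960, 1231) = 1.

1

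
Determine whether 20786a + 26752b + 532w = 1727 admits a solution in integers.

no

gcd(26752, 20786) = 38  (26752 = 1×20786 + 5966, 20786 = 3×5966 + 2888, 5966 = 2×2888 + 190, 2888 = 15×190 + 38, 190 = 5×38).
gcd(38, 532) = 38.
38 does not divide 1727 (remainder 17), so no integer solutions.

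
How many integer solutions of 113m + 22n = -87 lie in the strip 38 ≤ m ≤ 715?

gcd(113, 22) = 1  (113 = 5·22 + 3, 22 = 7·3 + 1, 3 = 3·1).
Back-substituting, 113·(-7) + 22·(36) = 1.
Scale by -87: particular solution (609, -3132); reduce m mod 22: (15, -81).
General solution: m = 15 + 22t, n = -81 - 113t for integer t.
38 ≤ 15 + 22t ≤ 715 gives t ∈ [2, 31], which is 30 values.

30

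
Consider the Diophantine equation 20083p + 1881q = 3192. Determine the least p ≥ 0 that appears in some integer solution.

69

gcd(20083, 1881) = 19.
19 divides 3192, so solutions exist.
By Bézout, 20083·(34) + 1881·(-363) = 19.
Scale by 3192/19 = 168: (p₀, q₀) = (5712, -60984).
General solution: p = 5712 + 99t, q = -60984 - 1057t for integer t.
p ≥ 0: smallest is 5712 mod 99 = 69 (at t = -57), with q = -735.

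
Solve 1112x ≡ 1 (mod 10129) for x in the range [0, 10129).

8371

gcd(10129, 1112):
  10129 = 9·1112 + 121
  1112 = 9·121 + 23
  121 = 5·23 + 6
  23 = 3·6 + 5
  6 = 1·5 + 1
  5 = 5·1
so gcd(10129, 1112) = 1.
Back-substitute for Bézout coefficients:
  1 = 6 - 1·5
  ... = 1112·(-1758) + 10129·(193)
So 1112·-1758 ≡ 1 (mod 10129), and -1758 mod 10129 = 8371.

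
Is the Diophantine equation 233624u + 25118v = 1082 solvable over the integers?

no

gcd(233624, 25118) = 38  (233624 = 9*25118 + 7562, 25118 = 3*7562 + 2432, 7562 = 3*2432 + 266, 2432 = 9*266 + 38, 266 = 7*38).
38 does not divide 1082 (remainder 18), so no integer solutions.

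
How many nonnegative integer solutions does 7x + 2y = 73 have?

gcd(7, 2):
  7 = 3*2 + 1
  2 = 2*1
so gcd(7, 2) = 1.
Back-substitute for Bézout coefficients:
  1 = 7 - 3*2
  ... = 7*(1) + 2*(-3)
Scale by 73: one solution is (73, -219). Reduce x mod 2: (1, 33).
General: x = 1 + 2t, y = 33 - 7t.
x ≥ 0 ⇒ t ≥ 0; y ≥ 0 ⇒ t ≤ 4. So t ∈ [0, 4]: 5 solutions.

5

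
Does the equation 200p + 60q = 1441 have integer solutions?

gcd(200, 60):
  200 = 3*60 + 20
  60 = 3*20
so gcd(200, 60) = 20.
20 does not divide 1441 (remainder 1), so no integer solutions.

no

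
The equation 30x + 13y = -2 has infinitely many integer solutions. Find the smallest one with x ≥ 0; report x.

6

gcd(30, 13) = 1.
1 divides -2, so solutions exist.
By Bézout, 30×(-3) + 13×(7) = 1.
Scale by -2/1 = -2: (x₀, y₀) = (6, -14).
General solution: x = 6 + 13t, y = -14 - 30t for integer t.
x ≥ 0: smallest is 6 mod 13 = 6 (at t = 0), with y = -14.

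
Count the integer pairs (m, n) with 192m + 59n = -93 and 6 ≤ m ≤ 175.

3

gcd(192, 59):
  192 = 3*59 + 15
  59 = 3*15 + 14
  15 = 1*14 + 1
  14 = 14*1
so gcd(192, 59) = 1.
Back-substitute for Bézout coefficients:
  1 = 15 - 1*14
  ... = 192*(4) + 59*(-13)
Scale by -93: particular solution (-372, 1209); reduce m mod 59: (41, -135).
General solution: m = 41 + 59t, n = -135 - 192t for integer t.
6 ≤ 41 + 59t ≤ 175 gives t ∈ [0, 2], which is 3 values.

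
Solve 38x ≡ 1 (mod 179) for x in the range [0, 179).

gcd(179, 38) = 1  (179 = 4·38 + 27, 38 = 1·27 + 11, 27 = 2·11 + 5, 11 = 2·5 + 1, 5 = 5·1).
Back-substituting, 38·(33) + 179·(-7) = 1.
So 38·33 ≡ 1 (mod 179), and 33 mod 179 = 33.

33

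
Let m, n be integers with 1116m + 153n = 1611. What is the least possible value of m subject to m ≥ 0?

12

gcd(1116, 153) = 9  (1116 = 7·153 + 45, 153 = 3·45 + 18, 45 = 2·18 + 9, 18 = 2·9).
9 divides 1611, so solutions exist.
Back-substituting, 1116·(7) + 153·(-51) = 9.
Scale by 1611/9 = 179: (m₀, n₀) = (1253, -9129).
General solution: m = 1253 + 17t, n = -9129 - 124t for integer t.
m ≥ 0: smallest is 1253 mod 17 = 12 (at t = -73), with n = -77.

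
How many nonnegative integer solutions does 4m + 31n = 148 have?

gcd(31, 4) = 1.
By Bézout, 4×(8) + 31×(-1) = 1.
One solution: (6, 4).
General: m = 6 + 31t, n = 4 - 4t.
m ≥ 0 ⇒ t ≥ 0; n ≥ 0 ⇒ t ≤ 1. So t ∈ [0, 1]: 2 solutions.

2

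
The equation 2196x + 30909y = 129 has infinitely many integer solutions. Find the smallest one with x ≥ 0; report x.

1675

gcd(30909, 2196) = 3  (30909 = 14·2196 + 165, 2196 = 13·165 + 51, 165 = 3·51 + 12, 51 = 4·12 + 3, 12 = 4·3).
3 divides 129, so solutions exist.
Back-substituting, 2196·(2435) + 30909·(-173) = 3.
Scale by 129/3 = 43: (x₀, y₀) = (104705, -7439).
General solution: x = 104705 + 10303t, y = -7439 - 732t for integer t.
x ≥ 0: smallest is 104705 mod 10303 = 1675 (at t = -10), with y = -119.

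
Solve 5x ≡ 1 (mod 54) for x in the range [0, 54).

gcd(54, 5):
  54 = 10×5 + 4
  5 = 1×4 + 1
  4 = 4×1
so gcd(54, 5) = 1.
Back-substitute for Bézout coefficients:
  1 = 5 - 1×4
  ... = 5×(11) + 54×(-1)
So 5×11 ≡ 1 (mod 54), and 11 mod 54 = 11.

11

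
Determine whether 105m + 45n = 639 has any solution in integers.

gcd(105, 45):
  105 = 2×45 + 15
  45 = 3×15
so gcd(105, 45) = 15.
15 does not divide 639 (remainder 9), so no integer solutions.

no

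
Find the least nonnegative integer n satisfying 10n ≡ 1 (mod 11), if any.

10

gcd(11, 10) = 1.
1 divides 1, so solutions exist.
By Bézout, 10·(-1) + 11·(1) = 1.
So 10·(-1) ≡ 1 (mod 11); multiply by 1: n ≡ -1 (mod 11).
Smallest nonnegative: n = -1 mod 11 = 10.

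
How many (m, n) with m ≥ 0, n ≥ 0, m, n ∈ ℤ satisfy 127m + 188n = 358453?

gcd(188, 127) = 1.
By Bézout, 127*(-37) + 188*(25) = 1.
One solution: (75, 1856).
General: m = 75 + 188t, n = 1856 - 127t.
m ≥ 0 ⇒ t ≥ 0; n ≥ 0 ⇒ t ≤ 14. So t ∈ [0, 14]: 15 solutions.

15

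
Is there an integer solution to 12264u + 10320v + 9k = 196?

no

gcd(12264, 10320) = 24.
gcd(24, 9) = 3.
3 does not divide 196 (remainder 1), so no integer solutions.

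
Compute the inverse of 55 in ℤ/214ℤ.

179

gcd(214, 55) = 1  (214 = 3×55 + 49, 55 = 1×49 + 6, 49 = 8×6 + 1, 6 = 6×1).
Back-substituting, 55×(-35) + 214×(9) = 1.
So 55×-35 ≡ 1 (mod 214), and -35 mod 214 = 179.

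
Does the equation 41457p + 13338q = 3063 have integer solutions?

no

gcd(41457, 13338) = 39  (41457 = 3*13338 + 1443, 13338 = 9*1443 + 351, 1443 = 4*351 + 39, 351 = 9*39).
39 does not divide 3063 (remainder 21), so no integer solutions.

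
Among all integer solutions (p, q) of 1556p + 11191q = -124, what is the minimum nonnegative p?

gcd(11191, 1556):
  11191 = 7×1556 + 299
  1556 = 5×299 + 61
  299 = 4×61 + 55
  61 = 1×55 + 6
  55 = 9×6 + 1
  6 = 6×1
so gcd(11191, 1556) = 1.
1 divides -124, so solutions exist.
Back-substitute for Bézout coefficients:
  1 = 55 - 9×6
  ... = 1556×(-1834) + 11191×(255)
Scale by -124/1 = -124: (p₀, q₀) = (227416, -31620).
General solution: p = 227416 + 11191t, q = -31620 - 1556t for integer t.
p ≥ 0: smallest is 227416 mod 11191 = 3596 (at t = -20), with q = -500.

3596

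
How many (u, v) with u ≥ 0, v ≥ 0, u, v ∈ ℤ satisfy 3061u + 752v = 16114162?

7

gcd(3061, 752) = 1.
By Bézout, 3061*(-227) + 752*(924) = 1.
One solution: (474, 19499).
General: u = 474 + 752t, v = 19499 - 3061t.
u ≥ 0 ⇒ t ≥ 0; v ≥ 0 ⇒ t ≤ 6. So t ∈ [0, 6]: 7 solutions.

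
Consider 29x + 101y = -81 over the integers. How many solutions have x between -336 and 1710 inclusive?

20

gcd(101, 29) = 1.
By Bézout, 29*(7) + 101*(-2) = 1.
Particular solution: (39, -12).
General solution: x = 39 + 101t, y = -12 - 29t for integer t.
-336 ≤ 39 + 101t ≤ 1710 gives t ∈ [-3, 16], which is 20 values.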